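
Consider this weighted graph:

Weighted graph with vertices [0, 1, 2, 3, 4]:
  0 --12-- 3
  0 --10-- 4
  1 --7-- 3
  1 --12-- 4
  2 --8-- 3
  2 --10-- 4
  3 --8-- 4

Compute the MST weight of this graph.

Applying Kruskal's algorithm (sort edges by weight, add if no cycle):
  Add (1,3) w=7
  Add (2,3) w=8
  Add (3,4) w=8
  Add (0,4) w=10
  Skip (2,4) w=10 (creates cycle)
  Skip (0,3) w=12 (creates cycle)
  Skip (1,4) w=12 (creates cycle)
MST weight = 33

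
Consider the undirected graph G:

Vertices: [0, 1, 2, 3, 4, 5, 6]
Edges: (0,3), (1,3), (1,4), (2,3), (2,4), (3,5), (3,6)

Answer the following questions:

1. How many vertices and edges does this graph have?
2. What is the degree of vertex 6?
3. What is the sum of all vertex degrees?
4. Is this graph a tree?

Count: 7 vertices, 7 edges.
Vertex 6 has neighbors [3], degree = 1.
Handshaking lemma: 2 * 7 = 14.
A tree on 7 vertices has 6 edges. This graph has 7 edges (1 extra). Not a tree.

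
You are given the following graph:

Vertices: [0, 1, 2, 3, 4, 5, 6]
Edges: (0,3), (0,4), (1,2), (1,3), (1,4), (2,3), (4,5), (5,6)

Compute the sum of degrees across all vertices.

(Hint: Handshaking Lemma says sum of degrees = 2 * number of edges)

Count edges: 8 edges.
By Handshaking Lemma: sum of degrees = 2 * 8 = 16.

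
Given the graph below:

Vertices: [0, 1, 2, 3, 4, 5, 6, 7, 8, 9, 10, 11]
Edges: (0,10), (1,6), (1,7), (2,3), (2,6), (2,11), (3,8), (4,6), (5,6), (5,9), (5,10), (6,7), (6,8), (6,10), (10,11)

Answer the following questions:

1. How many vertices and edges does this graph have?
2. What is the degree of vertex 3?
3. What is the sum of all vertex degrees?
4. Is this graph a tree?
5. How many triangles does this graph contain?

Count: 12 vertices, 15 edges.
Vertex 3 has neighbors [2, 8], degree = 2.
Handshaking lemma: 2 * 15 = 30.
A tree on 12 vertices has 11 edges. This graph has 15 edges (4 extra). Not a tree.
Number of triangles = 2.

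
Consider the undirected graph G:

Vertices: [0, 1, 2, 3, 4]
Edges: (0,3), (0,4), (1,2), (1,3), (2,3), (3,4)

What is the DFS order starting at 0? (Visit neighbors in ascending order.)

DFS from vertex 0 (neighbors processed in ascending order):
Visit order: 0, 3, 1, 2, 4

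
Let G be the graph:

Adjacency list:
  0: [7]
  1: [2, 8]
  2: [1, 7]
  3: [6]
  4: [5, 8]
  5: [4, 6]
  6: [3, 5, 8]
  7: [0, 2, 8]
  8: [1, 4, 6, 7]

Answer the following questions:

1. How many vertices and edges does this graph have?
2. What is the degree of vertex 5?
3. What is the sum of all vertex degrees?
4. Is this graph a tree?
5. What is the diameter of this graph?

Count: 9 vertices, 10 edges.
Vertex 5 has neighbors [4, 6], degree = 2.
Handshaking lemma: 2 * 10 = 20.
A tree on 9 vertices has 8 edges. This graph has 10 edges (2 extra). Not a tree.
Diameter (longest shortest path) = 4.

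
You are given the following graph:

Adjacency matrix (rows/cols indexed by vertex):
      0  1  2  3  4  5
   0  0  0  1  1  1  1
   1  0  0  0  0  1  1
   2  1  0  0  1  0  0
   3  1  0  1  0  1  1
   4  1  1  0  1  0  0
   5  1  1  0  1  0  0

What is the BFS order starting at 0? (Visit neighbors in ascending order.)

BFS from vertex 0 (neighbors processed in ascending order):
Visit order: 0, 2, 3, 4, 5, 1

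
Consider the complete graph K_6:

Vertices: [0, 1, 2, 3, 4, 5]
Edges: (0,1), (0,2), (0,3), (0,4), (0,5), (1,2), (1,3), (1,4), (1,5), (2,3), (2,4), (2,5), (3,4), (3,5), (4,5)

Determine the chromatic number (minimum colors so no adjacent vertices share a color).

In K_6, every vertex is adjacent to every other vertex.
Each vertex needs a unique color.
Chromatic number = 6.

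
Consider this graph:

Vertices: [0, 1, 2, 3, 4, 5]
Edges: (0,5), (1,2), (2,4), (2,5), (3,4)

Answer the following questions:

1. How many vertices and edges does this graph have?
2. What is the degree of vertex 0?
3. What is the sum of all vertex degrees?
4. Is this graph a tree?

Count: 6 vertices, 5 edges.
Vertex 0 has neighbors [5], degree = 1.
Handshaking lemma: 2 * 5 = 10.
A graph is a tree iff it is connected and has exactly n-1 edges. This graph is connected (all 6 vertices in one component) and has 6-1 = 5 edges. It is a tree.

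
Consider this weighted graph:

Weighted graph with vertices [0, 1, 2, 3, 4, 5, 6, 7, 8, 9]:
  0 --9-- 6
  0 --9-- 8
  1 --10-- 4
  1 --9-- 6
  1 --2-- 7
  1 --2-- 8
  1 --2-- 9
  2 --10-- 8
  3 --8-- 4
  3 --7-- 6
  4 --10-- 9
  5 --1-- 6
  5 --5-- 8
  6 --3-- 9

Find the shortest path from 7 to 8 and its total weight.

Using Dijkstra's algorithm from vertex 7:
Shortest path: 7 -> 1 -> 8
Total weight: 2 + 2 = 4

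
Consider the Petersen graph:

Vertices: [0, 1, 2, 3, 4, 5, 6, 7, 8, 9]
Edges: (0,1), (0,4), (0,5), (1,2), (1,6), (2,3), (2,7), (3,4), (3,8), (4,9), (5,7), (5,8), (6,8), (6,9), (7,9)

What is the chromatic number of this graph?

The Petersen graph contains odd cycles (e.g. the outer 5-cycle), so chi >= 3.
A proper 3-coloring exists (it is a well-known 3-chromatic graph).
Chromatic number = 3.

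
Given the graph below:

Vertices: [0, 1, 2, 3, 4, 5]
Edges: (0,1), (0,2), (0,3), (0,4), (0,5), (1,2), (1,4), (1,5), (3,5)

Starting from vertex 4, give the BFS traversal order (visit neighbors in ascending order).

BFS from vertex 4 (neighbors processed in ascending order):
Visit order: 4, 0, 1, 2, 3, 5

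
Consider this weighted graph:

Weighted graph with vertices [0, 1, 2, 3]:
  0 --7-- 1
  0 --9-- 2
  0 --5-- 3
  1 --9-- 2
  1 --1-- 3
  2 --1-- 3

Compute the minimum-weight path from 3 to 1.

Using Dijkstra's algorithm from vertex 3:
Shortest path: 3 -> 1
Total weight: 1 = 1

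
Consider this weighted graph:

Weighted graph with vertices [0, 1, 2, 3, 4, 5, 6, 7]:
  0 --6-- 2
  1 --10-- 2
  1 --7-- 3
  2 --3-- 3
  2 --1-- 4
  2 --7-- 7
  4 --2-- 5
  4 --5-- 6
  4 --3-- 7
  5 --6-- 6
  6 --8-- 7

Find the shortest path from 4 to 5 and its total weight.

Using Dijkstra's algorithm from vertex 4:
Shortest path: 4 -> 5
Total weight: 2 = 2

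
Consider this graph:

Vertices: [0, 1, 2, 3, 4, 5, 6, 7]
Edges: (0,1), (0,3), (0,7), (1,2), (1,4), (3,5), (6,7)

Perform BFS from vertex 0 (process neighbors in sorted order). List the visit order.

BFS from vertex 0 (neighbors processed in ascending order):
Visit order: 0, 1, 3, 7, 2, 4, 5, 6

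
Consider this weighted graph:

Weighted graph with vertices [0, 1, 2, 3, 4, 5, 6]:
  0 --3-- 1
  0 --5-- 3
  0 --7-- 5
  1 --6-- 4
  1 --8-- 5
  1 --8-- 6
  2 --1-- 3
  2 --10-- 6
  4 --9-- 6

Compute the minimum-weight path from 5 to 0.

Using Dijkstra's algorithm from vertex 5:
Shortest path: 5 -> 0
Total weight: 7 = 7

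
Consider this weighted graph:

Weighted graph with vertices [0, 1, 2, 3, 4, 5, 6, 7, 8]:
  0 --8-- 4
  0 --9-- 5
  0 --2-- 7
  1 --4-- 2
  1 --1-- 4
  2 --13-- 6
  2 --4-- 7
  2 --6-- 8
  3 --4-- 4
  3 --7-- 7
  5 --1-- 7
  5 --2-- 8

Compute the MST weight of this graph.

Applying Kruskal's algorithm (sort edges by weight, add if no cycle):
  Add (1,4) w=1
  Add (5,7) w=1
  Add (0,7) w=2
  Add (5,8) w=2
  Add (1,2) w=4
  Add (2,7) w=4
  Add (3,4) w=4
  Skip (2,8) w=6 (creates cycle)
  Skip (3,7) w=7 (creates cycle)
  Skip (0,4) w=8 (creates cycle)
  Skip (0,5) w=9 (creates cycle)
  Add (2,6) w=13
MST weight = 31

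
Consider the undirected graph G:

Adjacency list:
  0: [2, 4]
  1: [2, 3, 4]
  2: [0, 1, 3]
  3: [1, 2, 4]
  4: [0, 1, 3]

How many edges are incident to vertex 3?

Vertex 3 has neighbors [1, 2, 4], so deg(3) = 3.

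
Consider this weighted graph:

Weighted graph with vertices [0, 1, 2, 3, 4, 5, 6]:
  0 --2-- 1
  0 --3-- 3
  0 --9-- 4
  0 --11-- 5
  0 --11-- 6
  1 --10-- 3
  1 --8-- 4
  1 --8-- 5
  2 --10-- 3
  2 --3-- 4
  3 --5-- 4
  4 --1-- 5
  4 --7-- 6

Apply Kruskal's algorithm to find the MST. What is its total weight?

Applying Kruskal's algorithm (sort edges by weight, add if no cycle):
  Add (4,5) w=1
  Add (0,1) w=2
  Add (0,3) w=3
  Add (2,4) w=3
  Add (3,4) w=5
  Add (4,6) w=7
  Skip (1,4) w=8 (creates cycle)
  Skip (1,5) w=8 (creates cycle)
  Skip (0,4) w=9 (creates cycle)
  Skip (1,3) w=10 (creates cycle)
  Skip (2,3) w=10 (creates cycle)
  Skip (0,5) w=11 (creates cycle)
  Skip (0,6) w=11 (creates cycle)
MST weight = 21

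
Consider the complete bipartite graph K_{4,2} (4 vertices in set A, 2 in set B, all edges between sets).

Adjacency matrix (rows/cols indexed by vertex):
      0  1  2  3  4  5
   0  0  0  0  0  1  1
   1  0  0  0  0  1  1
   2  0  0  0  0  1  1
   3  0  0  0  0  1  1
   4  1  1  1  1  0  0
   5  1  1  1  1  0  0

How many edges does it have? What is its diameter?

K_{4,2} has 4 * 2 = 8 edges.
Any vertex reaches any opposite-side vertex in 1 step; same-side vertices reach in 2 steps via any opposite-side vertex.
Diameter = 2.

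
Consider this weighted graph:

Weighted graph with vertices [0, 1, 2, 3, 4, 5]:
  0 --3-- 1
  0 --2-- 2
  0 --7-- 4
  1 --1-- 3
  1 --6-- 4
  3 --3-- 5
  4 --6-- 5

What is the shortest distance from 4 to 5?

Using Dijkstra's algorithm from vertex 4:
Shortest path: 4 -> 5
Total weight: 6 = 6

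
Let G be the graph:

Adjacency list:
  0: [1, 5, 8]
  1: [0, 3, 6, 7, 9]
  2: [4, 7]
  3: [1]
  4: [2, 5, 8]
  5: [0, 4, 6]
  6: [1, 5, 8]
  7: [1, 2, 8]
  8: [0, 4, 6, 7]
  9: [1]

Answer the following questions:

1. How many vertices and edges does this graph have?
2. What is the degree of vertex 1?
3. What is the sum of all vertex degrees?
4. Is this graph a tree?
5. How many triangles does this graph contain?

Count: 10 vertices, 14 edges.
Vertex 1 has neighbors [0, 3, 6, 7, 9], degree = 5.
Handshaking lemma: 2 * 14 = 28.
A tree on 10 vertices has 9 edges. This graph has 14 edges (5 extra). Not a tree.
Number of triangles = 0.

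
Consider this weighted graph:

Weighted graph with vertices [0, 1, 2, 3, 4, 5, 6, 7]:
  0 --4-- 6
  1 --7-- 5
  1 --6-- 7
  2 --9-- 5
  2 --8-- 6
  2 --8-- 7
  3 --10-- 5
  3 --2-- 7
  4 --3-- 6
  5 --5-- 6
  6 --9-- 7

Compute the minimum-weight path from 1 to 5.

Using Dijkstra's algorithm from vertex 1:
Shortest path: 1 -> 5
Total weight: 7 = 7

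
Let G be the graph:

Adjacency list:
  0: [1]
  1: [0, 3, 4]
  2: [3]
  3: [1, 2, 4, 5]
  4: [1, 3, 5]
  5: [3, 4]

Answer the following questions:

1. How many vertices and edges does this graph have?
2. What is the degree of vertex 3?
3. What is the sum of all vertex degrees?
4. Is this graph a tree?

Count: 6 vertices, 7 edges.
Vertex 3 has neighbors [1, 2, 4, 5], degree = 4.
Handshaking lemma: 2 * 7 = 14.
A tree on 6 vertices has 5 edges. This graph has 7 edges (2 extra). Not a tree.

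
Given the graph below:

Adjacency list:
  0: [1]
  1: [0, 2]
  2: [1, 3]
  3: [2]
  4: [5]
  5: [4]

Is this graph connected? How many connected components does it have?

Checking connectivity: the graph has 2 connected component(s).
Components: [[0, 1, 2, 3], [4, 5]]. The graph is NOT connected.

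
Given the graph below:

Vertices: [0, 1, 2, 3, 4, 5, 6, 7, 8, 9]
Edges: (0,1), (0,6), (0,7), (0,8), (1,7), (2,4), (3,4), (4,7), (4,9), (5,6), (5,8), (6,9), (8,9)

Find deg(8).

Vertex 8 has neighbors [0, 5, 9], so deg(8) = 3.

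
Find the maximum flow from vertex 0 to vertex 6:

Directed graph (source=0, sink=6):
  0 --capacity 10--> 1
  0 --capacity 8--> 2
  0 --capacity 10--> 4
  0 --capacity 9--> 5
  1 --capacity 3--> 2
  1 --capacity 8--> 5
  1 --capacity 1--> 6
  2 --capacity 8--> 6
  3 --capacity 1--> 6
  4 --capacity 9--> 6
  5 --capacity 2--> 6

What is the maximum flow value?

Computing max flow:
  Flow on (0->1): 2/10
  Flow on (0->2): 7/8
  Flow on (0->4): 9/10
  Flow on (0->5): 2/9
  Flow on (1->2): 1/3
  Flow on (1->6): 1/1
  Flow on (2->6): 8/8
  Flow on (4->6): 9/9
  Flow on (5->6): 2/2
Maximum flow = 20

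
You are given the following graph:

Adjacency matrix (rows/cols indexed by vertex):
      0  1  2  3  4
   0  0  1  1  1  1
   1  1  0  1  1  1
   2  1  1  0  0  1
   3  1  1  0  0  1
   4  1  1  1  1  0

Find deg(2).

Vertex 2 has neighbors [0, 1, 4], so deg(2) = 3.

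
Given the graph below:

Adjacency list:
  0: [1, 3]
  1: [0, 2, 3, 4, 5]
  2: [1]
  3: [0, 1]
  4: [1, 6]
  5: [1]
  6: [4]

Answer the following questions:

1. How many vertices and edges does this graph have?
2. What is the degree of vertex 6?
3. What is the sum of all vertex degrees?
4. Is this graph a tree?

Count: 7 vertices, 7 edges.
Vertex 6 has neighbors [4], degree = 1.
Handshaking lemma: 2 * 7 = 14.
A tree on 7 vertices has 6 edges. This graph has 7 edges (1 extra). Not a tree.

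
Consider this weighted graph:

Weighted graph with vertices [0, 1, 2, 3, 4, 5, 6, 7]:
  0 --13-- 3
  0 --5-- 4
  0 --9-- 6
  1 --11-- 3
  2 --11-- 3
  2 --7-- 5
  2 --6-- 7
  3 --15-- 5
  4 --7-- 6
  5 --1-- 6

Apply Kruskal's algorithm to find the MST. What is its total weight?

Applying Kruskal's algorithm (sort edges by weight, add if no cycle):
  Add (5,6) w=1
  Add (0,4) w=5
  Add (2,7) w=6
  Add (2,5) w=7
  Add (4,6) w=7
  Skip (0,6) w=9 (creates cycle)
  Add (1,3) w=11
  Add (2,3) w=11
  Skip (0,3) w=13 (creates cycle)
  Skip (3,5) w=15 (creates cycle)
MST weight = 48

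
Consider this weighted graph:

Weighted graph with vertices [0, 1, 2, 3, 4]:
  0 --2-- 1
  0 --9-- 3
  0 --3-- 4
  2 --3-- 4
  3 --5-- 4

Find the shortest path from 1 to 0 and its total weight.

Using Dijkstra's algorithm from vertex 1:
Shortest path: 1 -> 0
Total weight: 2 = 2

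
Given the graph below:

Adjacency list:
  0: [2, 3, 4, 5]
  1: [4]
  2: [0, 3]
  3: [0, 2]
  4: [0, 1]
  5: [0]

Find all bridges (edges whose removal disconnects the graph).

A bridge is an edge whose removal increases the number of connected components.
Bridges found: (0,4), (0,5), (1,4)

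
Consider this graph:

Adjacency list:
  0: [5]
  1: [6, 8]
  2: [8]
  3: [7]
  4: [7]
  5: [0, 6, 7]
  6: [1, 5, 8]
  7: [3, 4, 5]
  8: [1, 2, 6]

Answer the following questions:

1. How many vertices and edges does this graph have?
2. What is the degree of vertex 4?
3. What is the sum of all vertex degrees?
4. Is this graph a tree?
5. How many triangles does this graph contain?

Count: 9 vertices, 9 edges.
Vertex 4 has neighbors [7], degree = 1.
Handshaking lemma: 2 * 9 = 18.
A tree on 9 vertices has 8 edges. This graph has 9 edges (1 extra). Not a tree.
Number of triangles = 1.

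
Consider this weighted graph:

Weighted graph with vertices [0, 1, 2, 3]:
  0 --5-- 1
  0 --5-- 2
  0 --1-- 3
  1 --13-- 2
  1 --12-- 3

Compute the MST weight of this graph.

Applying Kruskal's algorithm (sort edges by weight, add if no cycle):
  Add (0,3) w=1
  Add (0,1) w=5
  Add (0,2) w=5
  Skip (1,3) w=12 (creates cycle)
  Skip (1,2) w=13 (creates cycle)
MST weight = 11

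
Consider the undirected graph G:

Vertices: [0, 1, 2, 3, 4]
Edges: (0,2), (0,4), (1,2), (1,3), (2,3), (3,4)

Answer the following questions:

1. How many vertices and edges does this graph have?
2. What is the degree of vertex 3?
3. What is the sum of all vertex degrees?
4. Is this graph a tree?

Count: 5 vertices, 6 edges.
Vertex 3 has neighbors [1, 2, 4], degree = 3.
Handshaking lemma: 2 * 6 = 12.
A tree on 5 vertices has 4 edges. This graph has 6 edges (2 extra). Not a tree.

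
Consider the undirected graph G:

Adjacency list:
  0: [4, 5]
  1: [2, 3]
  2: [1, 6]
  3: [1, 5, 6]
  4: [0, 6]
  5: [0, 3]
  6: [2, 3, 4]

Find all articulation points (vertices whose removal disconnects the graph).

No articulation points. The graph is biconnected.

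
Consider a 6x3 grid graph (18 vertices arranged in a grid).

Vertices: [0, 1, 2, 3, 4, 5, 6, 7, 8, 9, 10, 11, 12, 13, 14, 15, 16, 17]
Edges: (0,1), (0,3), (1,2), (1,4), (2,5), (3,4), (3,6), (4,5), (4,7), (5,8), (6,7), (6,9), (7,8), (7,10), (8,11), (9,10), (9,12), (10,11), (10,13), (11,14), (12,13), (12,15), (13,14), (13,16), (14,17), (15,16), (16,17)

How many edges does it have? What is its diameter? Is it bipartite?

A 6x3 grid has 15 vertical edges and 12 horizontal edges.
Total edges = 15 + 12 = 27.
Diameter = (6-1) + (3-1) = 7 (corner to opposite corner).
Grid graphs are bipartite (checkerboard coloring).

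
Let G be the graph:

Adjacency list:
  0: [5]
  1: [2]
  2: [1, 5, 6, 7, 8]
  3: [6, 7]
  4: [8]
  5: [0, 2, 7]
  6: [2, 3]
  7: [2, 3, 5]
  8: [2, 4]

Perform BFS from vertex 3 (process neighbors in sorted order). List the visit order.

BFS from vertex 3 (neighbors processed in ascending order):
Visit order: 3, 6, 7, 2, 5, 1, 8, 0, 4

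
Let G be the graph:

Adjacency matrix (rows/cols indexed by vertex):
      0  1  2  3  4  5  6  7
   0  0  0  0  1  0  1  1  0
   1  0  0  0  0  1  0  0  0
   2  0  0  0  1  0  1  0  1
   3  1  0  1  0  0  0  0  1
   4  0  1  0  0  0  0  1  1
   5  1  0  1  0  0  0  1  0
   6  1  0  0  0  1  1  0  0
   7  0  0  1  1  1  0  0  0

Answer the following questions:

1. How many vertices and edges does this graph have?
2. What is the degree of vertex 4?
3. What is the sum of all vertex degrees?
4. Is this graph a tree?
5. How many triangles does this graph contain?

Count: 8 vertices, 11 edges.
Vertex 4 has neighbors [1, 6, 7], degree = 3.
Handshaking lemma: 2 * 11 = 22.
A tree on 8 vertices has 7 edges. This graph has 11 edges (4 extra). Not a tree.
Number of triangles = 2.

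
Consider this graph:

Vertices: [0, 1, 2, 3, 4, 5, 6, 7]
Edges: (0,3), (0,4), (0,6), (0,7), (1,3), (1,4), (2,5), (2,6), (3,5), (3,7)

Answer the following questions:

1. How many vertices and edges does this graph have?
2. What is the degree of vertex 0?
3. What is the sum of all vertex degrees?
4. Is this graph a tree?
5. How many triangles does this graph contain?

Count: 8 vertices, 10 edges.
Vertex 0 has neighbors [3, 4, 6, 7], degree = 4.
Handshaking lemma: 2 * 10 = 20.
A tree on 8 vertices has 7 edges. This graph has 10 edges (3 extra). Not a tree.
Number of triangles = 1.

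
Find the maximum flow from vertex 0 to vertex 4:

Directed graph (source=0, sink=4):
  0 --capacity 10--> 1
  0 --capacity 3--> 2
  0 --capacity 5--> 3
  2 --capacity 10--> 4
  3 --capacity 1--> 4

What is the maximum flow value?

Computing max flow:
  Flow on (0->2): 3/3
  Flow on (0->3): 1/5
  Flow on (2->4): 3/10
  Flow on (3->4): 1/1
Maximum flow = 4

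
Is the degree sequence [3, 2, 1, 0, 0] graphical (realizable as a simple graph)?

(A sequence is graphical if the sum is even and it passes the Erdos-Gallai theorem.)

Sum of degrees = 6. Sum is even but fails Erdos-Gallai. The sequence is NOT graphical.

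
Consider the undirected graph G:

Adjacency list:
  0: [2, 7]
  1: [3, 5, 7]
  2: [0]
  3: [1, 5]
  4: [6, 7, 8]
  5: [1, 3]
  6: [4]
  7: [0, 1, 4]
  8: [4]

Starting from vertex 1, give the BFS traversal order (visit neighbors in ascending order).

BFS from vertex 1 (neighbors processed in ascending order):
Visit order: 1, 3, 5, 7, 0, 4, 2, 6, 8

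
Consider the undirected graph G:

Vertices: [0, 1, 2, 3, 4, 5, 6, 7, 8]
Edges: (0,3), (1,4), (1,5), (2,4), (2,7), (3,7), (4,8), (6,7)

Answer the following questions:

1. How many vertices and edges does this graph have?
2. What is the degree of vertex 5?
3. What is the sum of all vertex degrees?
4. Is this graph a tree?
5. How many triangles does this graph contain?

Count: 9 vertices, 8 edges.
Vertex 5 has neighbors [1], degree = 1.
Handshaking lemma: 2 * 8 = 16.
A graph is a tree iff it is connected and has exactly n-1 edges. This graph is connected (all 9 vertices in one component) and has 9-1 = 8 edges. It is a tree.
Number of triangles = 0.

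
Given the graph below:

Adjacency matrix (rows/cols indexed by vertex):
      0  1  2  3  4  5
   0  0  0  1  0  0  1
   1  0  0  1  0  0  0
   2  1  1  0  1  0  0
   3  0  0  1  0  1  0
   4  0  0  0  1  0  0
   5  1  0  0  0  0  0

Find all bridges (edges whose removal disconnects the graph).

A bridge is an edge whose removal increases the number of connected components.
Bridges found: (0,2), (0,5), (1,2), (2,3), (3,4)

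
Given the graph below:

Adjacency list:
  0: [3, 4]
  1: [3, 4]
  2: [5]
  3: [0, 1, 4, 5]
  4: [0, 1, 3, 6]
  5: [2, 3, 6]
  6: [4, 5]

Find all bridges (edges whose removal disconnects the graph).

A bridge is an edge whose removal increases the number of connected components.
Bridges found: (2,5)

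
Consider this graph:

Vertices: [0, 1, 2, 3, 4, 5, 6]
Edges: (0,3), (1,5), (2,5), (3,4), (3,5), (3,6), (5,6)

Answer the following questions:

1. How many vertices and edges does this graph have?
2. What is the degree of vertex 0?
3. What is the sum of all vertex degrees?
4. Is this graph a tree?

Count: 7 vertices, 7 edges.
Vertex 0 has neighbors [3], degree = 1.
Handshaking lemma: 2 * 7 = 14.
A tree on 7 vertices has 6 edges. This graph has 7 edges (1 extra). Not a tree.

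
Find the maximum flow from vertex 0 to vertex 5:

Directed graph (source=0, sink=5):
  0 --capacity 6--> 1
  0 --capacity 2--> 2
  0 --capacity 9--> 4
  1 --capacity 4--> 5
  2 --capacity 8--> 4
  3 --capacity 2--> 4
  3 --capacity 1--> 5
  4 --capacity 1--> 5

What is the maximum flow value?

Computing max flow:
  Flow on (0->1): 4/6
  Flow on (0->4): 1/9
  Flow on (1->5): 4/4
  Flow on (4->5): 1/1
Maximum flow = 5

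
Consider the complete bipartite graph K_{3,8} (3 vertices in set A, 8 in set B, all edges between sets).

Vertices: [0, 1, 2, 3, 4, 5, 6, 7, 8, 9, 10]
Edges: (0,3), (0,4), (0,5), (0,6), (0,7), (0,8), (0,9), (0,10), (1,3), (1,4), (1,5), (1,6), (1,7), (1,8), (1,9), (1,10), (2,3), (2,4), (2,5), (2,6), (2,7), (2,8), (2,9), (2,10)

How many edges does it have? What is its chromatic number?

K_{3,8} has 3 * 8 = 24 edges.
Bipartite graphs have chromatic number 2 (color each partition differently).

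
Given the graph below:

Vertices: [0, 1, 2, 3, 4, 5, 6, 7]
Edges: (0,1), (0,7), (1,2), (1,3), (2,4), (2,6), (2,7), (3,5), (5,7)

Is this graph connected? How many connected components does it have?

Checking connectivity: the graph has 1 connected component(s).
All vertices are reachable from each other. The graph IS connected.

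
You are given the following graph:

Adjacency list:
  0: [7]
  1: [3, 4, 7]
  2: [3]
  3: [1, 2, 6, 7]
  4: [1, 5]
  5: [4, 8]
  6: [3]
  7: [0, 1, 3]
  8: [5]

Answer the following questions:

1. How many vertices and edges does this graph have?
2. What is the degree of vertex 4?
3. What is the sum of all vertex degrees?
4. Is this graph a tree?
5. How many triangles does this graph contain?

Count: 9 vertices, 9 edges.
Vertex 4 has neighbors [1, 5], degree = 2.
Handshaking lemma: 2 * 9 = 18.
A tree on 9 vertices has 8 edges. This graph has 9 edges (1 extra). Not a tree.
Number of triangles = 1.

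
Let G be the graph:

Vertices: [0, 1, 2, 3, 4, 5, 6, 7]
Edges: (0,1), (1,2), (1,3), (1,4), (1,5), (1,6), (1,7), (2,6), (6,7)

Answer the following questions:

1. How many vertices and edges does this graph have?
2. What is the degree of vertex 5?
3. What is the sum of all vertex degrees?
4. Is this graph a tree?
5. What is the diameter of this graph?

Count: 8 vertices, 9 edges.
Vertex 5 has neighbors [1], degree = 1.
Handshaking lemma: 2 * 9 = 18.
A tree on 8 vertices has 7 edges. This graph has 9 edges (2 extra). Not a tree.
Diameter (longest shortest path) = 2.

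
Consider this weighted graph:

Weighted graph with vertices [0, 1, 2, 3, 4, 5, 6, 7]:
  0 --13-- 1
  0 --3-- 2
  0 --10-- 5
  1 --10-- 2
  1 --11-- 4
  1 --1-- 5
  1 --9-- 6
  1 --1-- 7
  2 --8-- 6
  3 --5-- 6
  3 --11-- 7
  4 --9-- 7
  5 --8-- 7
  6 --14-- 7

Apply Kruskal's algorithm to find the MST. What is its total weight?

Applying Kruskal's algorithm (sort edges by weight, add if no cycle):
  Add (1,7) w=1
  Add (1,5) w=1
  Add (0,2) w=3
  Add (3,6) w=5
  Add (2,6) w=8
  Skip (5,7) w=8 (creates cycle)
  Add (1,6) w=9
  Add (4,7) w=9
  Skip (0,5) w=10 (creates cycle)
  Skip (1,2) w=10 (creates cycle)
  Skip (1,4) w=11 (creates cycle)
  Skip (3,7) w=11 (creates cycle)
  Skip (0,1) w=13 (creates cycle)
  Skip (6,7) w=14 (creates cycle)
MST weight = 36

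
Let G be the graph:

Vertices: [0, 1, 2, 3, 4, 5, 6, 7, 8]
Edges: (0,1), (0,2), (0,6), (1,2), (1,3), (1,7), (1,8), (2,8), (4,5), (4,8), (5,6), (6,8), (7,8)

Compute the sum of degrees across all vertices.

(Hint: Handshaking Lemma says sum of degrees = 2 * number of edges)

Count edges: 13 edges.
By Handshaking Lemma: sum of degrees = 2 * 13 = 26.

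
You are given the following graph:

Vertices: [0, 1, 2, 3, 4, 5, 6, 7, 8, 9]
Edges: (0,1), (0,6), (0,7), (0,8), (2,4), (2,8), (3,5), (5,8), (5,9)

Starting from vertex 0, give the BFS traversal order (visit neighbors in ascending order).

BFS from vertex 0 (neighbors processed in ascending order):
Visit order: 0, 1, 6, 7, 8, 2, 5, 4, 3, 9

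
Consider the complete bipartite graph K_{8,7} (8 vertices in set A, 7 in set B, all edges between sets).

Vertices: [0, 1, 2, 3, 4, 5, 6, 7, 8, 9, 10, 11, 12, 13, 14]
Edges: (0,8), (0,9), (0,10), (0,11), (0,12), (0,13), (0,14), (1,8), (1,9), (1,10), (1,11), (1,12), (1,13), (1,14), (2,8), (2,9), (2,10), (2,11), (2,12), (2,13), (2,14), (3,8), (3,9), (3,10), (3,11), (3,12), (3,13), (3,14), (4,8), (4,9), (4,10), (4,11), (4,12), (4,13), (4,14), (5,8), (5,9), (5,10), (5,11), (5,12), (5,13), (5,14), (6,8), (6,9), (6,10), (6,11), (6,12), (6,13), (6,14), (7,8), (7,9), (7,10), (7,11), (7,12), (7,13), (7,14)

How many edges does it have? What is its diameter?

K_{8,7} has 8 * 7 = 56 edges.
Any vertex reaches any opposite-side vertex in 1 step; same-side vertices reach in 2 steps via any opposite-side vertex.
Diameter = 2.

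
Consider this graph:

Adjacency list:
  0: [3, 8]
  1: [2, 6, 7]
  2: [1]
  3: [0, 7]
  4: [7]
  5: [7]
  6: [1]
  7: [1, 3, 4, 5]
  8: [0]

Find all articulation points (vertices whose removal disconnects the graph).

An articulation point is a vertex whose removal disconnects the graph.
Articulation points: [0, 1, 3, 7]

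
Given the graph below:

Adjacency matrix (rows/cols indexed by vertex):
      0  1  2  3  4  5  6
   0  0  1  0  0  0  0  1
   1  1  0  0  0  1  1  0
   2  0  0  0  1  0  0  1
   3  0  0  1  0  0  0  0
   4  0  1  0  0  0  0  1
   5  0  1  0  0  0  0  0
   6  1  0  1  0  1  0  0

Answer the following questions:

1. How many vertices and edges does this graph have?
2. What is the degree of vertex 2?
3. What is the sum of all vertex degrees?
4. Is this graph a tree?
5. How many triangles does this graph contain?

Count: 7 vertices, 7 edges.
Vertex 2 has neighbors [3, 6], degree = 2.
Handshaking lemma: 2 * 7 = 14.
A tree on 7 vertices has 6 edges. This graph has 7 edges (1 extra). Not a tree.
Number of triangles = 0.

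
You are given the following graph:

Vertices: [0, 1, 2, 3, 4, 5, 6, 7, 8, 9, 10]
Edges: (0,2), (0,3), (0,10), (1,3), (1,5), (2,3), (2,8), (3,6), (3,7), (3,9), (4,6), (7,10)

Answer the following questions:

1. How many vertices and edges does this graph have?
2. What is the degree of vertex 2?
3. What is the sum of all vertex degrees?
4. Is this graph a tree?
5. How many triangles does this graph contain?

Count: 11 vertices, 12 edges.
Vertex 2 has neighbors [0, 3, 8], degree = 3.
Handshaking lemma: 2 * 12 = 24.
A tree on 11 vertices has 10 edges. This graph has 12 edges (2 extra). Not a tree.
Number of triangles = 1.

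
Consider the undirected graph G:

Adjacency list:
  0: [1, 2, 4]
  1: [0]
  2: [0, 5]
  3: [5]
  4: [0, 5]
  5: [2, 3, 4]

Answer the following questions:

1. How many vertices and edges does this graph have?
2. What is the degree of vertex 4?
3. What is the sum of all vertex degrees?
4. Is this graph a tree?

Count: 6 vertices, 6 edges.
Vertex 4 has neighbors [0, 5], degree = 2.
Handshaking lemma: 2 * 6 = 12.
A tree on 6 vertices has 5 edges. This graph has 6 edges (1 extra). Not a tree.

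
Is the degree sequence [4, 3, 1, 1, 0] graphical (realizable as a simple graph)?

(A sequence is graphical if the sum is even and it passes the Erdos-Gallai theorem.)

Sum of degrees = 9. Sum is odd, so the sequence is NOT graphical.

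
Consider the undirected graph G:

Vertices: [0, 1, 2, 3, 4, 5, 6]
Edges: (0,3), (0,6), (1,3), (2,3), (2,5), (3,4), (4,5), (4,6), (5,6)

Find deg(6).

Vertex 6 has neighbors [0, 4, 5], so deg(6) = 3.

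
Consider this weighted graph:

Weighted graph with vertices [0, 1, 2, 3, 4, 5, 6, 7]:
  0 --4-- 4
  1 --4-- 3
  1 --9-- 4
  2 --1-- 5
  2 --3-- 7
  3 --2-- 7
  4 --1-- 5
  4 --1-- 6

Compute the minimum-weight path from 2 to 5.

Using Dijkstra's algorithm from vertex 2:
Shortest path: 2 -> 5
Total weight: 1 = 1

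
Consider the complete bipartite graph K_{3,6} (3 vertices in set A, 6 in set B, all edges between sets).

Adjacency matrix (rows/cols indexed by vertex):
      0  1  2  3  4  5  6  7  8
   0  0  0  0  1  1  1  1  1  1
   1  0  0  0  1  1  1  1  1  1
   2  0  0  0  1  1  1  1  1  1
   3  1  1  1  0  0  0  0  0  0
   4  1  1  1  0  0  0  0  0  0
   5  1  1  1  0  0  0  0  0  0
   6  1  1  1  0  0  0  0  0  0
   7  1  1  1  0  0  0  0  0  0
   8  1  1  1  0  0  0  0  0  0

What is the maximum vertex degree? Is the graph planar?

Set-A vertices have degree 6; set-B vertices have degree 3. Maximum degree = max(3,6) = 6.
K_{3,6} contains K_{3,3} as a subgraph (since both sides have >= 3 vertices); by Kuratowski's theorem it is not planar.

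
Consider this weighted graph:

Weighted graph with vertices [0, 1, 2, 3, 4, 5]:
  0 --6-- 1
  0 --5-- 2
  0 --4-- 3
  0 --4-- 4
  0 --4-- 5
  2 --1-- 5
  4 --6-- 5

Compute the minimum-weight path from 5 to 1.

Using Dijkstra's algorithm from vertex 5:
Shortest path: 5 -> 0 -> 1
Total weight: 4 + 6 = 10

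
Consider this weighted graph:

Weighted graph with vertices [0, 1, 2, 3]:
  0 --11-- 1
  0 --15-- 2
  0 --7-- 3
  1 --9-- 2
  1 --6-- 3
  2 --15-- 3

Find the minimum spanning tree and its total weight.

Applying Kruskal's algorithm (sort edges by weight, add if no cycle):
  Add (1,3) w=6
  Add (0,3) w=7
  Add (1,2) w=9
  Skip (0,1) w=11 (creates cycle)
  Skip (0,2) w=15 (creates cycle)
  Skip (2,3) w=15 (creates cycle)
MST weight = 22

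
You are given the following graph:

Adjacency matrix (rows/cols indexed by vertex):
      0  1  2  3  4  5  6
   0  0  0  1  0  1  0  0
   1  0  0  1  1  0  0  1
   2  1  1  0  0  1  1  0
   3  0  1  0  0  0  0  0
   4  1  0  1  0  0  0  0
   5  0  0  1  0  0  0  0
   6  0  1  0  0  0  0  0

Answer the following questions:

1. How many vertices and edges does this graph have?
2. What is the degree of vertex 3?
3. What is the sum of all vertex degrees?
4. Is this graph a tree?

Count: 7 vertices, 7 edges.
Vertex 3 has neighbors [1], degree = 1.
Handshaking lemma: 2 * 7 = 14.
A tree on 7 vertices has 6 edges. This graph has 7 edges (1 extra). Not a tree.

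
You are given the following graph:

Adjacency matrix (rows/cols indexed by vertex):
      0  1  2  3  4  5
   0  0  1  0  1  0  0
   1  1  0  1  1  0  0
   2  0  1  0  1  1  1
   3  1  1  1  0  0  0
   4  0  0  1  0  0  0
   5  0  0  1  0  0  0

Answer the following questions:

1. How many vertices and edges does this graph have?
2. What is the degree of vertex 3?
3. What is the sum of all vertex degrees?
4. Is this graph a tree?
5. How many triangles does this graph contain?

Count: 6 vertices, 7 edges.
Vertex 3 has neighbors [0, 1, 2], degree = 3.
Handshaking lemma: 2 * 7 = 14.
A tree on 6 vertices has 5 edges. This graph has 7 edges (2 extra). Not a tree.
Number of triangles = 2.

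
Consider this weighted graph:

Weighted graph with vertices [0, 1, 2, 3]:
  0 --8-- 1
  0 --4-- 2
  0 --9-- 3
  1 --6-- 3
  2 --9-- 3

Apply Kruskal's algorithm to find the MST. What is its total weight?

Applying Kruskal's algorithm (sort edges by weight, add if no cycle):
  Add (0,2) w=4
  Add (1,3) w=6
  Add (0,1) w=8
  Skip (0,3) w=9 (creates cycle)
  Skip (2,3) w=9 (creates cycle)
MST weight = 18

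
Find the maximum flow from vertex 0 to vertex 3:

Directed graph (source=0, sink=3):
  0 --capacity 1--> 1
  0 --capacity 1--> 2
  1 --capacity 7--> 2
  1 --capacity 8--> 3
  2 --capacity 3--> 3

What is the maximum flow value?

Computing max flow:
  Flow on (0->1): 1/1
  Flow on (0->2): 1/1
  Flow on (1->3): 1/8
  Flow on (2->3): 1/3
Maximum flow = 2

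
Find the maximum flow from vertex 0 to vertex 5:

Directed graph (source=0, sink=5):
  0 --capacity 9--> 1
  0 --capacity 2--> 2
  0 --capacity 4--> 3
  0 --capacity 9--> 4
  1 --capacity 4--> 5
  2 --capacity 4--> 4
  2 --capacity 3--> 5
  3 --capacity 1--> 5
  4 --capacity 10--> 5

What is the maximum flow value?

Computing max flow:
  Flow on (0->1): 4/9
  Flow on (0->2): 2/2
  Flow on (0->3): 1/4
  Flow on (0->4): 9/9
  Flow on (1->5): 4/4
  Flow on (2->5): 2/3
  Flow on (3->5): 1/1
  Flow on (4->5): 9/10
Maximum flow = 16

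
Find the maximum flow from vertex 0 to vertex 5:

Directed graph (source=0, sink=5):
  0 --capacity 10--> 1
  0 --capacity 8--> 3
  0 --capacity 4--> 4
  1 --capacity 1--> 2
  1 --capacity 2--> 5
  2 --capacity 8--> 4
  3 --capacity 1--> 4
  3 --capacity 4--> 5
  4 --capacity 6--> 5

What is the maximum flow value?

Computing max flow:
  Flow on (0->1): 3/10
  Flow on (0->3): 5/8
  Flow on (0->4): 4/4
  Flow on (1->2): 1/1
  Flow on (1->5): 2/2
  Flow on (2->4): 1/8
  Flow on (3->4): 1/1
  Flow on (3->5): 4/4
  Flow on (4->5): 6/6
Maximum flow = 12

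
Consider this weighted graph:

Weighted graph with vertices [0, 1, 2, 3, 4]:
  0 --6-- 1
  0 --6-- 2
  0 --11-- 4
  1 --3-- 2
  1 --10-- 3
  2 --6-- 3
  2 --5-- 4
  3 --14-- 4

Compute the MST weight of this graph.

Applying Kruskal's algorithm (sort edges by weight, add if no cycle):
  Add (1,2) w=3
  Add (2,4) w=5
  Add (0,2) w=6
  Skip (0,1) w=6 (creates cycle)
  Add (2,3) w=6
  Skip (1,3) w=10 (creates cycle)
  Skip (0,4) w=11 (creates cycle)
  Skip (3,4) w=14 (creates cycle)
MST weight = 20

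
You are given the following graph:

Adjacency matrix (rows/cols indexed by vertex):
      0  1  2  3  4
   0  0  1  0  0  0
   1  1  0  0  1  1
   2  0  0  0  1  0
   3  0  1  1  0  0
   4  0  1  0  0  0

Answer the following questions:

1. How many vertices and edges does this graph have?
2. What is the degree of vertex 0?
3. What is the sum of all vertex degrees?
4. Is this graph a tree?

Count: 5 vertices, 4 edges.
Vertex 0 has neighbors [1], degree = 1.
Handshaking lemma: 2 * 4 = 8.
A graph is a tree iff it is connected and has exactly n-1 edges. This graph is connected (all 5 vertices in one component) and has 5-1 = 4 edges. It is a tree.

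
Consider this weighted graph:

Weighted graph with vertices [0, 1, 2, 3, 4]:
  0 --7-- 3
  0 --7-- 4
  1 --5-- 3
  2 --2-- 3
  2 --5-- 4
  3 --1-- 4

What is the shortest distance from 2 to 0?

Using Dijkstra's algorithm from vertex 2:
Shortest path: 2 -> 3 -> 0
Total weight: 2 + 7 = 9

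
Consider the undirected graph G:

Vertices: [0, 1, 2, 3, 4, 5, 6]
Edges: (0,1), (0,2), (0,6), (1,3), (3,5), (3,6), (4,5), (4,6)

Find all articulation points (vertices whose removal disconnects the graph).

An articulation point is a vertex whose removal disconnects the graph.
Articulation points: [0]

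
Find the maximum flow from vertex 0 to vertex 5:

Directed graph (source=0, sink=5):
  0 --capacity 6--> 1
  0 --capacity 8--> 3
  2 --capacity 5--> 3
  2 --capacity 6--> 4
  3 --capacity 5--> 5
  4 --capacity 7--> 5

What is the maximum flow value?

Computing max flow:
  Flow on (0->3): 5/8
  Flow on (3->5): 5/5
Maximum flow = 5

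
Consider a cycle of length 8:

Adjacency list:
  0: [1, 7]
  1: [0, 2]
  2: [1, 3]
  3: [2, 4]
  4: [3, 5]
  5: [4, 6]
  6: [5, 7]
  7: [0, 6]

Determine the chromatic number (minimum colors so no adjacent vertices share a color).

This is an even cycle (C_8). Even cycles are bipartite.
Chromatic number = 2.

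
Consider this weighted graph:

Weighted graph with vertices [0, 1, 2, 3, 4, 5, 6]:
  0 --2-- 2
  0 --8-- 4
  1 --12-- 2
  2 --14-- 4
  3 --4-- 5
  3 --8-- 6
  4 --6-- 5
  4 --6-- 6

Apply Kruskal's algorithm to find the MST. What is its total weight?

Applying Kruskal's algorithm (sort edges by weight, add if no cycle):
  Add (0,2) w=2
  Add (3,5) w=4
  Add (4,5) w=6
  Add (4,6) w=6
  Add (0,4) w=8
  Skip (3,6) w=8 (creates cycle)
  Add (1,2) w=12
  Skip (2,4) w=14 (creates cycle)
MST weight = 38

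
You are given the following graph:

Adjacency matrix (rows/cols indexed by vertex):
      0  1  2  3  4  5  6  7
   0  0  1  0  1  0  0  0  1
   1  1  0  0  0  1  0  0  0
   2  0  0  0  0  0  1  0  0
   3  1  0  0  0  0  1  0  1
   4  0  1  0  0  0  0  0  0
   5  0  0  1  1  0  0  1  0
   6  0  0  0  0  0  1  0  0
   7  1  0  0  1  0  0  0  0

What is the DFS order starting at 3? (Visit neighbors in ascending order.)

DFS from vertex 3 (neighbors processed in ascending order):
Visit order: 3, 0, 1, 4, 7, 5, 2, 6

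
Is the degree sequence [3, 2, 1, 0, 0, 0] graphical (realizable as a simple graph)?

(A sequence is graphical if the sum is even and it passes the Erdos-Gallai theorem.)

Sum of degrees = 6. Sum is even but fails Erdos-Gallai. The sequence is NOT graphical.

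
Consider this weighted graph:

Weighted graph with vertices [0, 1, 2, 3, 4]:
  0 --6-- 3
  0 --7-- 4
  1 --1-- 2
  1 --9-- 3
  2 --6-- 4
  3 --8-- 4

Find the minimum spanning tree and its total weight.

Applying Kruskal's algorithm (sort edges by weight, add if no cycle):
  Add (1,2) w=1
  Add (0,3) w=6
  Add (2,4) w=6
  Add (0,4) w=7
  Skip (3,4) w=8 (creates cycle)
  Skip (1,3) w=9 (creates cycle)
MST weight = 20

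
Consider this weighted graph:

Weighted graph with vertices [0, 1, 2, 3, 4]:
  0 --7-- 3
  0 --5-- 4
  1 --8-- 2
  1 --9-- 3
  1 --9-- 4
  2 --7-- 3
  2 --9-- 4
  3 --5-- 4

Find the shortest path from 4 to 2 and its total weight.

Using Dijkstra's algorithm from vertex 4:
Shortest path: 4 -> 2
Total weight: 9 = 9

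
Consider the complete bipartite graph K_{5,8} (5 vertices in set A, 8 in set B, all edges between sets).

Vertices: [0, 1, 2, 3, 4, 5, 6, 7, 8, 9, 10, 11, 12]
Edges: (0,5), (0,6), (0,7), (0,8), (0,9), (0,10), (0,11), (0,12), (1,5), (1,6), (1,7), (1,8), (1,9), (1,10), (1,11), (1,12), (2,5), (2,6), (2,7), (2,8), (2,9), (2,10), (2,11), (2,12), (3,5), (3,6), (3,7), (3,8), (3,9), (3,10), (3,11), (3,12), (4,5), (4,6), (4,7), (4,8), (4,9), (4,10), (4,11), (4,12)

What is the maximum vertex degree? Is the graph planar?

Set-A vertices have degree 8; set-B vertices have degree 5. Maximum degree = max(5,8) = 8.
K_{5,8} contains K_{3,3} as a subgraph (since both sides have >= 3 vertices); by Kuratowski's theorem it is not planar.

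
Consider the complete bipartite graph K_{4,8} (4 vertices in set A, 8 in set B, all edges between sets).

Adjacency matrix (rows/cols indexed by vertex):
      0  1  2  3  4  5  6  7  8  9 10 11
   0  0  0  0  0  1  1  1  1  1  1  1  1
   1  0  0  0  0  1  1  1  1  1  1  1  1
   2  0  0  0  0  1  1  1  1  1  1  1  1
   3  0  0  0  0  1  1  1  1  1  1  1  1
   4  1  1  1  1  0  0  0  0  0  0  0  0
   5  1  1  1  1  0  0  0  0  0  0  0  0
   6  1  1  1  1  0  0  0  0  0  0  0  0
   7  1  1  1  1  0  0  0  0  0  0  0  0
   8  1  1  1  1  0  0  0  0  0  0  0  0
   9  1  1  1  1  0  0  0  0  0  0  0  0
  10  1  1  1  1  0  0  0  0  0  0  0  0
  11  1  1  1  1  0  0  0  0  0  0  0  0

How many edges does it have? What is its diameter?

K_{4,8} has 4 * 8 = 32 edges.
Any vertex reaches any opposite-side vertex in 1 step; same-side vertices reach in 2 steps via any opposite-side vertex.
Diameter = 2.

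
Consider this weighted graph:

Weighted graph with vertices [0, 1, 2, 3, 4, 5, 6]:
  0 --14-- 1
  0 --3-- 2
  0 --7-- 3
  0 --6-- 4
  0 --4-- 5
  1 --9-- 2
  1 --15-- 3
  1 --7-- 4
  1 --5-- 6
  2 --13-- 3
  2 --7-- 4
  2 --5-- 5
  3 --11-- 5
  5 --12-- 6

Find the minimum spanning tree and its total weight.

Applying Kruskal's algorithm (sort edges by weight, add if no cycle):
  Add (0,2) w=3
  Add (0,5) w=4
  Add (1,6) w=5
  Skip (2,5) w=5 (creates cycle)
  Add (0,4) w=6
  Add (0,3) w=7
  Add (1,4) w=7
  Skip (2,4) w=7 (creates cycle)
  Skip (1,2) w=9 (creates cycle)
  Skip (3,5) w=11 (creates cycle)
  Skip (5,6) w=12 (creates cycle)
  Skip (2,3) w=13 (creates cycle)
  Skip (0,1) w=14 (creates cycle)
  Skip (1,3) w=15 (creates cycle)
MST weight = 32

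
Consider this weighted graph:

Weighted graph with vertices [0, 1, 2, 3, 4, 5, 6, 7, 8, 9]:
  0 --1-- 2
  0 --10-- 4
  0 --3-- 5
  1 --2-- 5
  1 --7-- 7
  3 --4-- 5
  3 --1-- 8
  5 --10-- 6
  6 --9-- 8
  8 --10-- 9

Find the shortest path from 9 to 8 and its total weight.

Using Dijkstra's algorithm from vertex 9:
Shortest path: 9 -> 8
Total weight: 10 = 10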